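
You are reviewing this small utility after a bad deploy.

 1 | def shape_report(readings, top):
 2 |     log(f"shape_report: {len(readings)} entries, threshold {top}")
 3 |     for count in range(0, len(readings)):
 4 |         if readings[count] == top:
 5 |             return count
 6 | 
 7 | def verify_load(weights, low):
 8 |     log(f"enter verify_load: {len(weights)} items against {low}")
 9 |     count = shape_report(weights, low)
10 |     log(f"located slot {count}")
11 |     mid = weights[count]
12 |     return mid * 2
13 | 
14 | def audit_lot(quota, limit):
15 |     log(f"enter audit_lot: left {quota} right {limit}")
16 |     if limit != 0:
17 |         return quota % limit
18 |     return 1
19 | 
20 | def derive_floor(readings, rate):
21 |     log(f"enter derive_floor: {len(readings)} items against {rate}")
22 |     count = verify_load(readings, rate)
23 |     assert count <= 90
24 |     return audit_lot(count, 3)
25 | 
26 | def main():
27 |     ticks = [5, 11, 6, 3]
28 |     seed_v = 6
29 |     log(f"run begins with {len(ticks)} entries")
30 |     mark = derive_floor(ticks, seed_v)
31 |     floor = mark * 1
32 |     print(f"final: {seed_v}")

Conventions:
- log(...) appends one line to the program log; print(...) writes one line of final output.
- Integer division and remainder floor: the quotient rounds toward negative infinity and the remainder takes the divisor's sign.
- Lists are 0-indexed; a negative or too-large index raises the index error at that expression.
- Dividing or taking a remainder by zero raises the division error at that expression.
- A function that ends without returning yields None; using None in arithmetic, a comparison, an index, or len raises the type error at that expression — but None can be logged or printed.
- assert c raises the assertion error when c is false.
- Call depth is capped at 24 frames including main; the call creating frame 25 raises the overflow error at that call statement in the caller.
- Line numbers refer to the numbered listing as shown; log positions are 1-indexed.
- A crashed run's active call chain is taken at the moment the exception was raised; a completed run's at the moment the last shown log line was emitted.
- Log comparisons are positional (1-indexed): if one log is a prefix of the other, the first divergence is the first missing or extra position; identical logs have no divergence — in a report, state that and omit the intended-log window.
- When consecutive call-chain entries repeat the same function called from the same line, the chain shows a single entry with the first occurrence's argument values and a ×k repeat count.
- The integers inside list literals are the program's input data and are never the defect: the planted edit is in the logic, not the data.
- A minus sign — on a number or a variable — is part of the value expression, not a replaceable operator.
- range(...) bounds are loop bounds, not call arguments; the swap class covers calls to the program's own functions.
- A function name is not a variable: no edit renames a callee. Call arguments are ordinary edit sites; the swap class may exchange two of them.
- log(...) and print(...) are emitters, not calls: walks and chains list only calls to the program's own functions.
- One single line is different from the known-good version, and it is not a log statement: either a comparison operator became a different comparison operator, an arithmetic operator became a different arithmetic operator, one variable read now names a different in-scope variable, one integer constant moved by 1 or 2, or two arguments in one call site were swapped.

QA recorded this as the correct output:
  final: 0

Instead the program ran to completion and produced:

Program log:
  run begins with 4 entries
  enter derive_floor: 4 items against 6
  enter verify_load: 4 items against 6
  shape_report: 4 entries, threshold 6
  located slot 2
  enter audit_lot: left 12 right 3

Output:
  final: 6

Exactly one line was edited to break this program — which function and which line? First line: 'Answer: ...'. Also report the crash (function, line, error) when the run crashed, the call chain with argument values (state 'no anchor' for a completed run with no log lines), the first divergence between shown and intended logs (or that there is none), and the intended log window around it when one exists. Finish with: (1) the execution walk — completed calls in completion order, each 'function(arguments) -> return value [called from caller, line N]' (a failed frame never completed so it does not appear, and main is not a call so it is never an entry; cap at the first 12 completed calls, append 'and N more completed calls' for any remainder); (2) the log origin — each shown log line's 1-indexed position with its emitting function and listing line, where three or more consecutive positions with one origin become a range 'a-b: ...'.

Answer: the defect is in main at line 32.
The tell: The two runs log identically and part ways only at the printed values.
Call chain: main -> derive_floor([5, 11, 6, 3], 6) (called at line 30) -> audit_lot(12, 3) (called at line 24).
First divergence: there is none — every log position agrees.
Execution walk:
  shape_report([5, 11, 6, 3], 6) -> 2  [called from verify_load, line 9]
  verify_load([5, 11, 6, 3], 6) -> 12  [called from derive_floor, line 22]
  audit_lot(12, 3) -> 0  [called from derive_floor, line 24]
  derive_floor([5, 11, 6, 3], 6) -> 0  [called from main, line 30]
Log line origins:
  1 — main, line 29
  2 — derive_floor, line 21
  3 — verify_load, line 8
  4 — shape_report, line 2
  5 — verify_load, line 10
  6 — audit_lot, line 15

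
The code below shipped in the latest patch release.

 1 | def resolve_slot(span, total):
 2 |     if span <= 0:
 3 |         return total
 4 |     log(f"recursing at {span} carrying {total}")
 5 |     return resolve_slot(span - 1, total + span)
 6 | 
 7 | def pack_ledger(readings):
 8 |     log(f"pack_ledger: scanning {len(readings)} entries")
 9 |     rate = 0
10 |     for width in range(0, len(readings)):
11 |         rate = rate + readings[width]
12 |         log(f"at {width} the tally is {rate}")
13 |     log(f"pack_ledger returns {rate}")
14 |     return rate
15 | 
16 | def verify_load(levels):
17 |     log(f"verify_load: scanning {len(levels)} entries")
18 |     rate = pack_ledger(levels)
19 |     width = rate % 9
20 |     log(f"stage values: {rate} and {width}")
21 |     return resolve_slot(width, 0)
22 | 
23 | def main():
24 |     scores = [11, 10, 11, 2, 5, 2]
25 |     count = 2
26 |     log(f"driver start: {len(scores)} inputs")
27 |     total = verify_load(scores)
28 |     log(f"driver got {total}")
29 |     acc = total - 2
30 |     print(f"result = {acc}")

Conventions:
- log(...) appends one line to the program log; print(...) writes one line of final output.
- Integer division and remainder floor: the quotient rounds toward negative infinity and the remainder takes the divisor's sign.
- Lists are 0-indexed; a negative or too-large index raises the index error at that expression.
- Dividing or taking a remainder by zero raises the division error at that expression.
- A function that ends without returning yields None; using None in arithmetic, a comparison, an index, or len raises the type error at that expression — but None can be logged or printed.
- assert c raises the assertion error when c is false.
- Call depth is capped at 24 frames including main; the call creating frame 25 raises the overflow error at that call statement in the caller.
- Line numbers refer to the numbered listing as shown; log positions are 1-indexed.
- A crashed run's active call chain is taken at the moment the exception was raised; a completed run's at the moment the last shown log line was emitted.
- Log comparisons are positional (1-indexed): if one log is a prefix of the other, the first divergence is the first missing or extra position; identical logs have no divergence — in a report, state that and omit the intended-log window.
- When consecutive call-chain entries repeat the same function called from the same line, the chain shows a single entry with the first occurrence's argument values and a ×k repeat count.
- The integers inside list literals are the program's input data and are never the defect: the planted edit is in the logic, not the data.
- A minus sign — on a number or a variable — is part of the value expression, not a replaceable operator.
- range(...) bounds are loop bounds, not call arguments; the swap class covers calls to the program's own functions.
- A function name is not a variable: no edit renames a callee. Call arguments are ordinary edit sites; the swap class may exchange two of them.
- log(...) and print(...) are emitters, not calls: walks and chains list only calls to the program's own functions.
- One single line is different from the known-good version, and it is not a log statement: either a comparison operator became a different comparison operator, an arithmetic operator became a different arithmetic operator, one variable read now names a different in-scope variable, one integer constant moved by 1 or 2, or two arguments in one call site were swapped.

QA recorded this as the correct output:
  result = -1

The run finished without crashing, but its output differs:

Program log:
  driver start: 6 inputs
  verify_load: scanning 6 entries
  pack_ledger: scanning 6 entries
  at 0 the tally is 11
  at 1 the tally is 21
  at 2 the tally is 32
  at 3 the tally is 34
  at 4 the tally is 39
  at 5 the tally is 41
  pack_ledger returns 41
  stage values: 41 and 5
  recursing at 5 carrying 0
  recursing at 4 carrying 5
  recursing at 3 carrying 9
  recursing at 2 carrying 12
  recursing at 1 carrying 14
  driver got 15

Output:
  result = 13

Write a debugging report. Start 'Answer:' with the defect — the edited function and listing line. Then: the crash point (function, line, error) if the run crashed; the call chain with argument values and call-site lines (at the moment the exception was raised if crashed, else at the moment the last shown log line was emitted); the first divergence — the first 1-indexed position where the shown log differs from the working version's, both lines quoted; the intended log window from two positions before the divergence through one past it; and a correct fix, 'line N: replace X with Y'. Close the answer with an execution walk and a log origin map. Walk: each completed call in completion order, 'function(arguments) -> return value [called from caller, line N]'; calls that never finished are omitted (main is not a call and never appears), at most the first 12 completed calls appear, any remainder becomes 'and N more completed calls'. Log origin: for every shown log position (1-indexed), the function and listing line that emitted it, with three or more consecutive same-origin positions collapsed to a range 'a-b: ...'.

Answer: the defect is in verify_load at line 19.
The tell: Log line 11 is where behavior first shows: 'stage values: 41 and 5' appears instead of 'stage values: 41 and 1'.
Call chain: main.
First divergence: position 11 — the shown line 'stage values: 41 and 5' should read 'stage values: 41 and 1'.
Intended log window:
  9: at 5 the tally is 41
  10: pack_ledger returns 41
  11: stage values: 41 and 1
  12: recursing at 1 carrying 0
Execution walk:
  pack_ledger([11, 10, 11, 2, 5, 2]) -> 41  [called from verify_load, line 18]
  resolve_slot(0, 15) -> 15  [called from resolve_slot, line 5]
  resolve_slot(1, 14) -> 15  [called from resolve_slot, line 5]
  resolve_slot(2, 12) -> 15  [called from resolve_slot, line 5]
  resolve_slot(3, 9) -> 15  [called from resolve_slot, line 5]
  resolve_slot(4, 5) -> 15  [called from resolve_slot, line 5]
  resolve_slot(5, 0) -> 15  [called from verify_load, line 21]
  verify_load([11, 10, 11, 2, 5, 2]) -> 15  [called from main, line 27]
Log origins:
  1: from main, line 26
  2: from verify_load, line 17
  3: from pack_ledger, line 8
  4-9: from pack_ledger, line 12
  10: from pack_ledger, line 13
  11: from verify_load, line 20
  12-16: from resolve_slot, line 4
  17: from main, line 28
A correct fix: line 19: replace `9` with `8`.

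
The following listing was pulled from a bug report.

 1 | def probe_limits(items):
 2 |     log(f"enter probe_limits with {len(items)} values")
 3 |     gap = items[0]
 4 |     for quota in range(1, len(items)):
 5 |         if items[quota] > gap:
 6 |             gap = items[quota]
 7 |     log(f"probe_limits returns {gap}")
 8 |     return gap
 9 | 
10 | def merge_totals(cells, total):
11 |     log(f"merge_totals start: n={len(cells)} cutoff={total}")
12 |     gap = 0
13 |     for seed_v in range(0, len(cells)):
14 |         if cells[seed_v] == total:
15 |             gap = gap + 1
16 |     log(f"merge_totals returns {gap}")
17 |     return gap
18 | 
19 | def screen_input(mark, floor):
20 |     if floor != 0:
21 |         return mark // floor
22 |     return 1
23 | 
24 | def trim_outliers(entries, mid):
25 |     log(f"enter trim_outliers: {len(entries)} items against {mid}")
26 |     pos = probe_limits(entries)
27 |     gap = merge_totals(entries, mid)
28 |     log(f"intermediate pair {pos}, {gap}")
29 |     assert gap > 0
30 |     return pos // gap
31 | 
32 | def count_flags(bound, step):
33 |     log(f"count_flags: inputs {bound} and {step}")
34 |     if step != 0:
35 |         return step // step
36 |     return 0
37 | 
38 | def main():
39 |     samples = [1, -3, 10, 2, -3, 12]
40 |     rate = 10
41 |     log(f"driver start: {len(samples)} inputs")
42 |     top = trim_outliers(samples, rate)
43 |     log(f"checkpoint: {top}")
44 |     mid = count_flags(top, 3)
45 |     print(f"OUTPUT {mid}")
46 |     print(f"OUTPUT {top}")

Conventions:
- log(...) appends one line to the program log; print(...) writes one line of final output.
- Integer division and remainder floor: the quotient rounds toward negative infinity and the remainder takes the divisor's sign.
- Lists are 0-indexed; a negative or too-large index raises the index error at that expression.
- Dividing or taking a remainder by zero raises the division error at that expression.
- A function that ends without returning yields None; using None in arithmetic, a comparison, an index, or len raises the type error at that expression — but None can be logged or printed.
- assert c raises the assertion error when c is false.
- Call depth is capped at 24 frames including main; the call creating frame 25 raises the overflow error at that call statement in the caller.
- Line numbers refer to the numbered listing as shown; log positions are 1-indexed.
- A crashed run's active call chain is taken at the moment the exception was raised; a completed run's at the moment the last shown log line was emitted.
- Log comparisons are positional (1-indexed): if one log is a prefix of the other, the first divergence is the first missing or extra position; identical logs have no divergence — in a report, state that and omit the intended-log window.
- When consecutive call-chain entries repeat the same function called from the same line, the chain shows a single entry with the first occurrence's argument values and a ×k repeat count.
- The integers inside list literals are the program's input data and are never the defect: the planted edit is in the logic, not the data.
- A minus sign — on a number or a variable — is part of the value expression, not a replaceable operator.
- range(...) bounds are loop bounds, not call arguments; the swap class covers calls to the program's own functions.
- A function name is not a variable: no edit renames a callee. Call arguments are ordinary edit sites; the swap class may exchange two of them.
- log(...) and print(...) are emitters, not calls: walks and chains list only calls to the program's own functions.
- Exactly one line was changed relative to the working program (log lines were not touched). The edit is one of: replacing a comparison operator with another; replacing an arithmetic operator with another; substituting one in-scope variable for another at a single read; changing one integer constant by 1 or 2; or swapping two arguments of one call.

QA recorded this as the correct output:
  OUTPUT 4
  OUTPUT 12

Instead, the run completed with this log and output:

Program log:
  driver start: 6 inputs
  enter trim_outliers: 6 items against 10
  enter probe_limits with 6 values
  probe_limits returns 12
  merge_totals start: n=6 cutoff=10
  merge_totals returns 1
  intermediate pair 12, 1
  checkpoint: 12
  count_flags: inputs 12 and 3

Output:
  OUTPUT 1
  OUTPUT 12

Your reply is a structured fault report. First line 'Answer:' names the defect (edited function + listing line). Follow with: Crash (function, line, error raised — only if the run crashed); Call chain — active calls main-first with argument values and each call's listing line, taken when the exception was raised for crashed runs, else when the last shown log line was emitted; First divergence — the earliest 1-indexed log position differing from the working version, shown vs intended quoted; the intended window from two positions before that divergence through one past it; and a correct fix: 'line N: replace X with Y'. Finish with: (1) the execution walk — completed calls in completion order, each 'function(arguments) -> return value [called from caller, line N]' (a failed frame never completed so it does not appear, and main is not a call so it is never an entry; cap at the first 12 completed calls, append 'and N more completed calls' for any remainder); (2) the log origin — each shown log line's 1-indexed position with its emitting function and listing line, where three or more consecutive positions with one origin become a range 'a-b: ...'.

Answer: the defect is in count_flags at line 35.
The tell: The logs agree in full; only the final output differs.
Call chain: main -> count_flags(12, 3) (called at line 44).
First divergence: there is none — every log position agrees.
Execution walk:
  probe_limits([1, -3, 10, 2, -3, 12]) -> 12  [called from trim_outliers, line 26]
  merge_totals([1, -3, 10, 2, -3, 12], 10) -> 1  [called from trim_outliers, line 27]
  trim_outliers([1, -3, 10, 2, -3, 12], 10) -> 12  [called from main, line 42]
  count_flags(12, 3) -> 1  [called from main, line 44]
Log line origins:
  1 — main, line 41
  2 — trim_outliers, line 25
  3 — probe_limits, line 2
  4 — probe_limits, line 7
  5 — merge_totals, line 11
  6 — merge_totals, line 16
  7 — trim_outliers, line 28
  8 — main, line 43
  9 — count_flags, line 33
A correct fix: line 35: replace `step // step` with `bound // step`.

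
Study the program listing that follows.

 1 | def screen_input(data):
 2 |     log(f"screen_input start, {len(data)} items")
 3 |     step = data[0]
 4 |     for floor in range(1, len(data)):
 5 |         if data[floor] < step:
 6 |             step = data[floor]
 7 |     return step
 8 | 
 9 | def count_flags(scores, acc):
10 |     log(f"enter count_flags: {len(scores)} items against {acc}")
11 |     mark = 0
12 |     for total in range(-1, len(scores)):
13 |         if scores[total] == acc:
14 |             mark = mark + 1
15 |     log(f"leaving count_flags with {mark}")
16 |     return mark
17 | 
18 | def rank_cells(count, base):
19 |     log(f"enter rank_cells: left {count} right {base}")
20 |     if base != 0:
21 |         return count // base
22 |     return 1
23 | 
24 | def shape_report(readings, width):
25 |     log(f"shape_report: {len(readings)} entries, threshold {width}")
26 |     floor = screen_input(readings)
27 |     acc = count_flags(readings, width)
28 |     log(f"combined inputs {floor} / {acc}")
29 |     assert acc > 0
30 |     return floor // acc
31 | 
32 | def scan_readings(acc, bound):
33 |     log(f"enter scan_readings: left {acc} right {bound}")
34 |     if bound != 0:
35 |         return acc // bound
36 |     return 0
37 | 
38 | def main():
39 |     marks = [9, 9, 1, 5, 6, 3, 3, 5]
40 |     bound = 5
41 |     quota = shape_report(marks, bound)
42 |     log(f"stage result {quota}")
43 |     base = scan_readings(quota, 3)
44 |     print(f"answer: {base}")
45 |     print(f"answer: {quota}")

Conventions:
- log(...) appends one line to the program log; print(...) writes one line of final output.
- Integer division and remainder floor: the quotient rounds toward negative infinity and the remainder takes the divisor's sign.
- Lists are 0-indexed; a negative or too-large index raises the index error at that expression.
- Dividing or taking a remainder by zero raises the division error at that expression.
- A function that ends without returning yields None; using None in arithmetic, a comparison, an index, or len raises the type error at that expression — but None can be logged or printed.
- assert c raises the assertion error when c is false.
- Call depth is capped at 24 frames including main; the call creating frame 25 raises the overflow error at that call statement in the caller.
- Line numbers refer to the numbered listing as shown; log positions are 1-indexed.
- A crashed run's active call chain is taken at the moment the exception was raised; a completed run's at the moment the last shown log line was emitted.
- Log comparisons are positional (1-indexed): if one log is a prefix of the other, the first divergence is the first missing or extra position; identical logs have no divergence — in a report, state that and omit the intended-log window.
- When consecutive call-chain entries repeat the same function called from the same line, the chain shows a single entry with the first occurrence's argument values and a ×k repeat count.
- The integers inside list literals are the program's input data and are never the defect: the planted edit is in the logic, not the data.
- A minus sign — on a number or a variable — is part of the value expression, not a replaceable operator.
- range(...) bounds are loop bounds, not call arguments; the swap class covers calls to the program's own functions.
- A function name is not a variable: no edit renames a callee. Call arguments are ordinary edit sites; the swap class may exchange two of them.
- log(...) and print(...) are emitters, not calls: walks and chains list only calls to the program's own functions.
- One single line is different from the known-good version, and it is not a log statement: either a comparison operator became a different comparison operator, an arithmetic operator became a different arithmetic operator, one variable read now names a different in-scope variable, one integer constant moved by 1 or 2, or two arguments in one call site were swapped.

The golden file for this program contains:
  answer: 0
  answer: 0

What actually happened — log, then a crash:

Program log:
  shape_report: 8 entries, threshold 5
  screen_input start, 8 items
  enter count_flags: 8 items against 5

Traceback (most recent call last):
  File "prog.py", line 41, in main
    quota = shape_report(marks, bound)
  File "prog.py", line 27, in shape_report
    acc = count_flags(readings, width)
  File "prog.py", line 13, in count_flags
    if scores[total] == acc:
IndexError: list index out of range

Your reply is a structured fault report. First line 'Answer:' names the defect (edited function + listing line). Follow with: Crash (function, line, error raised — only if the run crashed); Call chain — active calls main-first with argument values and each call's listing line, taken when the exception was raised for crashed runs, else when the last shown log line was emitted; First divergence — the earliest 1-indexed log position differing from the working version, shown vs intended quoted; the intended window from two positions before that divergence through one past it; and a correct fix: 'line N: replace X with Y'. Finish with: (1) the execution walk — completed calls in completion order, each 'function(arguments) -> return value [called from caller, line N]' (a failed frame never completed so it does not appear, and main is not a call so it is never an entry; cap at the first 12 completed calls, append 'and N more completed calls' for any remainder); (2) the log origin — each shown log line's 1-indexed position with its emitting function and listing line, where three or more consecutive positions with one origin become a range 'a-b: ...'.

Answer: the defect is in count_flags at line 12.
Core observation: Only 3 log lines were emitted before the run died; the intended continuation was 'leaving count_flags with 2'.
Crash: count_flags, line 13, IndexError.
Call chain: main -> shape_report([9, 9, 1, 5, 6, 3, 3, 5], 5) (called at line 41) -> count_flags([9, 9, 1, 5, 6, 3, 3, 5], 5) (called at line 27).
First divergence: position 4 — the faulty run's log ends after 3 lines; the working version continues with 'leaving count_flags with 2'.
Intended log window:
  2: screen_input start, 8 items
  3: enter count_flags: 8 items against 5
  4: leaving count_flags with 2
  5: combined inputs 1 / 2
Execution walk:
  screen_input([9, 9, 1, 5, 6, 3, 3, 5]) -> 1  [called from shape_report, line 26]
Origin of each log line:
  1 — shape_report, line 25
  2 — screen_input, line 2
  3 — count_flags, line 10
A correct fix: line 12: replace `-1` with `0`.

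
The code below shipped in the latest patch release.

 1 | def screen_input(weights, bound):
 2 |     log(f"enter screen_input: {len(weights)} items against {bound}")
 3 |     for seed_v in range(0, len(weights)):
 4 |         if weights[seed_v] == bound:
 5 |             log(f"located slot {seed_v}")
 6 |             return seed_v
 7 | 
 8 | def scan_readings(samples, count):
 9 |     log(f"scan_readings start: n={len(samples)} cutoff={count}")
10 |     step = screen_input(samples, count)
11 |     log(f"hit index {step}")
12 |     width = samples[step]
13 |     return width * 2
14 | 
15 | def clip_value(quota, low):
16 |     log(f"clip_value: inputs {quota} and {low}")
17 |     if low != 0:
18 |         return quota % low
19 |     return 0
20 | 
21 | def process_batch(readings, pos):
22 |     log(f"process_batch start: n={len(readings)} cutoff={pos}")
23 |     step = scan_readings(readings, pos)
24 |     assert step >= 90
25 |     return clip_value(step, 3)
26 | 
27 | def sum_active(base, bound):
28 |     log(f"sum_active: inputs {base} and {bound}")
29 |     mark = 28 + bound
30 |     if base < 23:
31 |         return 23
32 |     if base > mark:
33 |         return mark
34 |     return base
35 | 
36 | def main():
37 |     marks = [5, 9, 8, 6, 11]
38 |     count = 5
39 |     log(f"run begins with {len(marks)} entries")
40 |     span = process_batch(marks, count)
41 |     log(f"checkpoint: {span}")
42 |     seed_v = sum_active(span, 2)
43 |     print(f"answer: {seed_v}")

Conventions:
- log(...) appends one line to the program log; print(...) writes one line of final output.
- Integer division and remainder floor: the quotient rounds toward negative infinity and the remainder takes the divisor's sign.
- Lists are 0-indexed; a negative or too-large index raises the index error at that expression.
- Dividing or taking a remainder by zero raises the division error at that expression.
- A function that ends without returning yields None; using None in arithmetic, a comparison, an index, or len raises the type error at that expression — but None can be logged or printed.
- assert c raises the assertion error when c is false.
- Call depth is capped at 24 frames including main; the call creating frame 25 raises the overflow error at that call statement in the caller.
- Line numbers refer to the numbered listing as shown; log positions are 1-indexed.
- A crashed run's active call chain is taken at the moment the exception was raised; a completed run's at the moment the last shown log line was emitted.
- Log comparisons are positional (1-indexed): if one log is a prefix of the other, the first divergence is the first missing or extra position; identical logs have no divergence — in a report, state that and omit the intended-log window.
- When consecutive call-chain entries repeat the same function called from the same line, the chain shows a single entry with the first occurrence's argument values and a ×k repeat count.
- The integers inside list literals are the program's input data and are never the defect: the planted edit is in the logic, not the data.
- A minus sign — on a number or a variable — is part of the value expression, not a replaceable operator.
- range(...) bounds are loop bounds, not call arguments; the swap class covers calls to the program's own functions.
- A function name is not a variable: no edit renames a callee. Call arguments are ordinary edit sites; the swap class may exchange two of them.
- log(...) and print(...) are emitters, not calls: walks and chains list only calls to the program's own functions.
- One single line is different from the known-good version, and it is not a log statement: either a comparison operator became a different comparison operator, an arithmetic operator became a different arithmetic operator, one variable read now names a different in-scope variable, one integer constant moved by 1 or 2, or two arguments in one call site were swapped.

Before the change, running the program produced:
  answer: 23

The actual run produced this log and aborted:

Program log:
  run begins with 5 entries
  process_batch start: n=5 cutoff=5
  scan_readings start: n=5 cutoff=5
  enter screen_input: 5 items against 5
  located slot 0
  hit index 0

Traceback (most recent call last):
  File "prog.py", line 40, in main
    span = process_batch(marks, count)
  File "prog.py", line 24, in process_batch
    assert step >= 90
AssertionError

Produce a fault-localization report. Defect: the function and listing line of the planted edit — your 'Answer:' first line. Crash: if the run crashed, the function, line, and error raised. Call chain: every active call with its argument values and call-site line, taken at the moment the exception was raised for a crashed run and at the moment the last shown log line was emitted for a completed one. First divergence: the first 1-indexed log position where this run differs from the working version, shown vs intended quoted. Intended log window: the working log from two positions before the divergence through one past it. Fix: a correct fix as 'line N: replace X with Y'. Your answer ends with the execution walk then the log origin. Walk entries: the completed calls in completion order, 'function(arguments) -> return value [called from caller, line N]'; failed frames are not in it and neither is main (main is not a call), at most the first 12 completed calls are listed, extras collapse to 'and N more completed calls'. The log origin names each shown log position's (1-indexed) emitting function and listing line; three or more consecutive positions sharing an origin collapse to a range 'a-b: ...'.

Answer: the defect is in process_batch at line 24.
Core observation: After 6 matching log lines the faulty run goes silent, while the working version continues with 'clip_value: inputs 10 and 3'.
Crash: process_batch, line 24, AssertionError.
Call chain: main -> process_batch([5, 9, 8, 6, 11], 5) (called at line 40).
First divergence: position 7 — the faulty run's log ends after 6 lines; the working version continues with 'clip_value: inputs 10 and 3'.
Intended log window:
  5: located slot 0
  6: hit index 0
  7: clip_value: inputs 10 and 3
  8: checkpoint: 1
Execution walk:
  screen_input([5, 9, 8, 6, 11], 5) -> 0  [called from scan_readings, line 10]
  scan_readings([5, 9, 8, 6, 11], 5) -> 10  [called from process_batch, line 23]
Log origin:
  1 — main, line 39
  2 — process_batch, line 22
  3 — scan_readings, line 9
  4 — screen_input, line 2
  5 — screen_input, line 5
  6 — scan_readings, line 11
A correct fix: line 24: replace `>=` with `<=`.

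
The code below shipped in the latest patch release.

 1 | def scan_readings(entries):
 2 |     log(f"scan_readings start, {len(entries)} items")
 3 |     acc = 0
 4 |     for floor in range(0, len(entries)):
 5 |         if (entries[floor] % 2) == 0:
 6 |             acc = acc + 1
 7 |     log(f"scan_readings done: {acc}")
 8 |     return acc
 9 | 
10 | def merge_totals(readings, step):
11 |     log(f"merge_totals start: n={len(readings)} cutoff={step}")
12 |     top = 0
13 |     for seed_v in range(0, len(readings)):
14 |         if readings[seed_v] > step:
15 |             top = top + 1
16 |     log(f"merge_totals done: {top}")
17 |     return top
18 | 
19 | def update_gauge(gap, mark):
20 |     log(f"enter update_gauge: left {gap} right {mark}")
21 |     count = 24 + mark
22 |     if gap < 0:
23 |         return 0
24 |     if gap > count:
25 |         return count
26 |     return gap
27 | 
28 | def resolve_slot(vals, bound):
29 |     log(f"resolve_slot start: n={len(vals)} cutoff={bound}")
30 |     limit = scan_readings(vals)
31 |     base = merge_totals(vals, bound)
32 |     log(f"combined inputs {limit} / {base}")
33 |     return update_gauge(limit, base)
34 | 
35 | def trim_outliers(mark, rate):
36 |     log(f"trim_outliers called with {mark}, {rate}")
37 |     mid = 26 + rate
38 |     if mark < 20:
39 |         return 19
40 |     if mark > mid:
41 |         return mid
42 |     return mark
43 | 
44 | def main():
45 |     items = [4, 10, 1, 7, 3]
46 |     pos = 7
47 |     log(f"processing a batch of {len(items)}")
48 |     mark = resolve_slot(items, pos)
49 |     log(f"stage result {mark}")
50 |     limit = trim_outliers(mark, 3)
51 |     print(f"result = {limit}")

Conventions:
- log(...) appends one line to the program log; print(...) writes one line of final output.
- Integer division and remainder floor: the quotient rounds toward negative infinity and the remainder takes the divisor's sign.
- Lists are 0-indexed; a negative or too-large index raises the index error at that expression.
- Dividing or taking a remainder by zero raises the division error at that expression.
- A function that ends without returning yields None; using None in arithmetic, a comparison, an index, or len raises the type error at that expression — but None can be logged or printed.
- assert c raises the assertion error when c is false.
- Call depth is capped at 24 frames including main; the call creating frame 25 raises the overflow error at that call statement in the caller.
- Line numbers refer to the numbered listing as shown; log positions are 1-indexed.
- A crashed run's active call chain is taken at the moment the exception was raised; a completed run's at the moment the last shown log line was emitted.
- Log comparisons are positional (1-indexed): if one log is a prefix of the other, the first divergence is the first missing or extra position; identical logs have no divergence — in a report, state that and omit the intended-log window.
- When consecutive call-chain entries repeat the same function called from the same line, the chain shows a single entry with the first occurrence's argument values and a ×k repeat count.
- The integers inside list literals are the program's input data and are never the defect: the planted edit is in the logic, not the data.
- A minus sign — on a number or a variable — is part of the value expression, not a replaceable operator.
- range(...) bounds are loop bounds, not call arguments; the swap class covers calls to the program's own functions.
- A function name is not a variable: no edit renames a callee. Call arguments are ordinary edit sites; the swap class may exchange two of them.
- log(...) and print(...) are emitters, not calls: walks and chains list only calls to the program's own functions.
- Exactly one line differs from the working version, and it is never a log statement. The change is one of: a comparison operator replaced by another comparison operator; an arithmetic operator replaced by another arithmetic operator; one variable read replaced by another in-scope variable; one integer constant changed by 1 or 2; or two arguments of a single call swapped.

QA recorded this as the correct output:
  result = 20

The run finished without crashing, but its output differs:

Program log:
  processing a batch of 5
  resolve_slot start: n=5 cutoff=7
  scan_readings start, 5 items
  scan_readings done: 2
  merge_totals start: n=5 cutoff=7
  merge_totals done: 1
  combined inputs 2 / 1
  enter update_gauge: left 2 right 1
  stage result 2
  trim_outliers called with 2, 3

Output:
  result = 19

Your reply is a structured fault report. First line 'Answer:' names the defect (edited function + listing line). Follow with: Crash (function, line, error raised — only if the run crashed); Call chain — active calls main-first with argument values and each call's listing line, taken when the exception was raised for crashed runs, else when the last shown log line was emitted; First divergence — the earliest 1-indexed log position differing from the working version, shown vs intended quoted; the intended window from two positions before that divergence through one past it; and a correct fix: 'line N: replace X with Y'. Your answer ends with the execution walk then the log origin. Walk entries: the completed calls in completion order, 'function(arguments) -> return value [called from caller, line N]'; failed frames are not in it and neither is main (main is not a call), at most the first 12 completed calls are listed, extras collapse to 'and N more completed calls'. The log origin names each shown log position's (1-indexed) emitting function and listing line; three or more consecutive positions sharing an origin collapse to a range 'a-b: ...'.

Answer: the defect is in trim_outliers at line 39.
The tell: Nothing in the log betrays the bug — only the output does.
Call chain: main -> trim_outliers(2, 3) (called at line 50).
First divergence: there is none — every log position agrees.
Execution walk:
  scan_readings([4, 10, 1, 7, 3]) -> 2  [called from resolve_slot, line 30]
  merge_totals([4, 10, 1, 7, 3], 7) -> 1  [called from resolve_slot, line 31]
  update_gauge(2, 1) -> 2  [called from resolve_slot, line 33]
  resolve_slot([4, 10, 1, 7, 3], 7) -> 2  [called from main, line 48]
  trim_outliers(2, 3) -> 19  [called from main, line 50]
Origin of each log line:
  1 — main, line 47
  2 — resolve_slot, line 29
  3 — scan_readings, line 2
  4 — scan_readings, line 7
  5 — merge_totals, line 11
  6 — merge_totals, line 16
  7 — resolve_slot, line 32
  8 — update_gauge, line 20
  9 — main, line 49
  10 — trim_outliers, line 36
A correct fix: line 39: replace `19` with `20`.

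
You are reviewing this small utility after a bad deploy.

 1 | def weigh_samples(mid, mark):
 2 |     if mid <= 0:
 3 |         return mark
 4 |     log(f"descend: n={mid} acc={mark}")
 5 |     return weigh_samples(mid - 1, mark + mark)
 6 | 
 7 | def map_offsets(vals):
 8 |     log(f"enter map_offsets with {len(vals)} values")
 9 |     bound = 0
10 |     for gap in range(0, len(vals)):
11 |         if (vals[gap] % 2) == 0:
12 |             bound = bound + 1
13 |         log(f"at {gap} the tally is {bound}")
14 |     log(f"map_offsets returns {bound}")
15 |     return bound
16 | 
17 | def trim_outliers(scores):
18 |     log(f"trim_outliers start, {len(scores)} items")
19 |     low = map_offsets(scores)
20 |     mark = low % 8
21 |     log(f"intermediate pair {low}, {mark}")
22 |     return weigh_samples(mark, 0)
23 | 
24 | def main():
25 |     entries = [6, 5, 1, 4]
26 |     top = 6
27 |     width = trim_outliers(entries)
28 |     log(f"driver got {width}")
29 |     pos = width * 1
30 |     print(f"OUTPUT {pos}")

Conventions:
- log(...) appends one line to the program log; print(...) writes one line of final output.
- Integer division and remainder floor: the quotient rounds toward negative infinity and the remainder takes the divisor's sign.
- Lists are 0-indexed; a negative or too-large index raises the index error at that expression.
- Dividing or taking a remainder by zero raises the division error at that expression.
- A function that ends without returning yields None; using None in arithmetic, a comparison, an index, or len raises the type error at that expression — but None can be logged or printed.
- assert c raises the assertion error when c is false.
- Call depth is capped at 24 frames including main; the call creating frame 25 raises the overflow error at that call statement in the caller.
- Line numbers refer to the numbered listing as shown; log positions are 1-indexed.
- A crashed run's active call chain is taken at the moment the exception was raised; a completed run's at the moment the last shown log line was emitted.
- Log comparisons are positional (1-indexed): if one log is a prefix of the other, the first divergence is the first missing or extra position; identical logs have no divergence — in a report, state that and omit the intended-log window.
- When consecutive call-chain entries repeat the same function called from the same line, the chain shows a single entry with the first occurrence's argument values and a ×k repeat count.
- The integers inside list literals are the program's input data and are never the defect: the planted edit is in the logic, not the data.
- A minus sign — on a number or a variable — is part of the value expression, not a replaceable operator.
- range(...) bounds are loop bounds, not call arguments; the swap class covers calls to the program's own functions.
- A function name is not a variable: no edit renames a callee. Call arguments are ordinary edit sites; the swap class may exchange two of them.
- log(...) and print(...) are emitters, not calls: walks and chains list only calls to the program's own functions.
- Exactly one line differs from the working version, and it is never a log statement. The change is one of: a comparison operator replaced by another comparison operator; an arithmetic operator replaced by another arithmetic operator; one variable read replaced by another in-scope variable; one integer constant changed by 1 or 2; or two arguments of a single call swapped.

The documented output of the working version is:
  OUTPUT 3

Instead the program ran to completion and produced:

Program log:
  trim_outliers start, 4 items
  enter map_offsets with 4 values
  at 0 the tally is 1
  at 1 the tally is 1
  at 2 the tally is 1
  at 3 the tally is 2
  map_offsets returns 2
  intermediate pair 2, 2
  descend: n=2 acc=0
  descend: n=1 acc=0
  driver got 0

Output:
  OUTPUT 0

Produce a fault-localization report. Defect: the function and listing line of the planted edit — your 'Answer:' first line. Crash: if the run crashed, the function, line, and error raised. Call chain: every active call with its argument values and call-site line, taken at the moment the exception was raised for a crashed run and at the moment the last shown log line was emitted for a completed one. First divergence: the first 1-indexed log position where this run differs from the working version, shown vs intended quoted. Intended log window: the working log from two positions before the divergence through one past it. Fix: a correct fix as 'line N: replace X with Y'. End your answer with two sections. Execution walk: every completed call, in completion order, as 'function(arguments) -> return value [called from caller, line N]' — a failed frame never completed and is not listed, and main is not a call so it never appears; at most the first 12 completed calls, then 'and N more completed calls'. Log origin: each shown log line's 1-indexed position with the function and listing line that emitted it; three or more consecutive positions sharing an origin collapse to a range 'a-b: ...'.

Answer: the defect is in weigh_samples at line 5.
The tell: At log position 10 the runs split — shown 'descend: n=1 acc=0', but the working version logs 'descend: n=1 acc=2'.
Call chain: main.
First divergence: at position 10 the run shows 'descend: n=1 acc=0' where the working version logs 'descend: n=1 acc=2'.
Intended log window:
  8: intermediate pair 2, 2
  9: descend: n=2 acc=0
  10: descend: n=1 acc=2
  11: driver got 3
Execution walk:
  map_offsets([6, 5, 1, 4]) -> 2  [called from trim_outliers, line 19]
  weigh_samples(0, 0) -> 0  [called from weigh_samples, line 5]
  weigh_samples(1, 0) -> 0  [called from weigh_samples, line 5]
  weigh_samples(2, 0) -> 0  [called from trim_outliers, line 22]
  trim_outliers([6, 5, 1, 4]) -> 0  [called from main, line 27]
Log origin:
  1: emitted by trim_outliers (line 18)
  2: emitted by map_offsets (line 8)
  3-6: emitted by map_offsets (line 13)
  7: emitted by map_offsets (line 14)
  8: emitted by trim_outliers (line 21)
  9: emitted by weigh_samples (line 4)
  10: emitted by weigh_samples (line 4)
  11: emitted by main (line 28)
A correct fix: line 5: replace `mark + mark` with `mark + mid`.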